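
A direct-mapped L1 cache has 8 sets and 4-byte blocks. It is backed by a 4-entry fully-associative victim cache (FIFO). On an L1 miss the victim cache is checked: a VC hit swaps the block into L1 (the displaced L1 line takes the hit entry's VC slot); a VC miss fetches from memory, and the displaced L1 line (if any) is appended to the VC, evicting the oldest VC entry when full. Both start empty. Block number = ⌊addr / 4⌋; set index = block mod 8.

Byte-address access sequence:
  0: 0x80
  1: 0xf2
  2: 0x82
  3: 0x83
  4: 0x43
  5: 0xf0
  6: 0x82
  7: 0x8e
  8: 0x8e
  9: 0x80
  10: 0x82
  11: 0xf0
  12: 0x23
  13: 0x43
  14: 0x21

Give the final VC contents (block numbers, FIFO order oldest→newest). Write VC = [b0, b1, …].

VC = [16, 32]

  [0] addr=0x80 blk=32 s=0: MISS | VC []
  [1] addr=0xf2 blk=60 s=4: MISS | VC []
  [2] addr=0x82 blk=32 s=0: L1-HIT | VC []
  [3] addr=0x83 blk=32 s=0: L1-HIT | VC []
  [4] addr=0x43 blk=16 s=0: MISS | VC [32]
  [5] addr=0xf0 blk=60 s=4: L1-HIT | VC [32]
  [6] addr=0x82 blk=32 s=0: VC-HIT | VC [16]
  [7] addr=0x8e blk=35 s=3: MISS | VC [16]
  [8] addr=0x8e blk=35 s=3: L1-HIT | VC [16]
  [9] addr=0x80 blk=32 s=0: L1-HIT | VC [16]
  [10] addr=0x82 blk=32 s=0: L1-HIT | VC [16]
  [11] addr=0xf0 blk=60 s=4: L1-HIT | VC [16]
  [12] addr=0x23 blk=8 s=0: MISS | VC [16, 32]
  [13] addr=0x43 blk=16 s=0: VC-HIT | VC [8, 32]
  [14] addr=0x21 blk=8 s=0: VC-HIT | VC [16, 32]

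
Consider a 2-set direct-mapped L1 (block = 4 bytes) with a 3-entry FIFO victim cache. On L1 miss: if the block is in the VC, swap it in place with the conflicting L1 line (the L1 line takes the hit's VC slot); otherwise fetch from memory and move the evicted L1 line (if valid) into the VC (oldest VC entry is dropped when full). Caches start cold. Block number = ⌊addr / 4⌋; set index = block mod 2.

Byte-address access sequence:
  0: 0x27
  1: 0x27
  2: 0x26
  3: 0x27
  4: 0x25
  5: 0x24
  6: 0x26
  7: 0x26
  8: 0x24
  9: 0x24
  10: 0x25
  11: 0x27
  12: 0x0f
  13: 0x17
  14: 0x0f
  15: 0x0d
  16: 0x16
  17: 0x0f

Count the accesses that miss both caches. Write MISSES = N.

#0 0x27→b9/s1 MISS; vc=[]
#1 0x27→b9/s1 L1-HIT; vc=[]
#2 0x26→b9/s1 L1-HIT; vc=[]
#3 0x27→b9/s1 L1-HIT; vc=[]
#4 0x25→b9/s1 L1-HIT; vc=[]
#5 0x24→b9/s1 L1-HIT; vc=[]
#6 0x26→b9/s1 L1-HIT; vc=[]
#7 0x26→b9/s1 L1-HIT; vc=[]
#8 0x24→b9/s1 L1-HIT; vc=[]
#9 0x24→b9/s1 L1-HIT; vc=[]
#10 0x25→b9/s1 L1-HIT; vc=[]
#11 0x27→b9/s1 L1-HIT; vc=[]
#12 0xf→b3/s1 MISS; vc=[9]
#13 0x17→b5/s1 MISS; vc=[9,3]
#14 0xf→b3/s1 VC-HIT; vc=[9,5]
#15 0xd→b3/s1 L1-HIT; vc=[9,5]
#16 0x16→b5/s1 VC-HIT; vc=[9,3]
#17 0xf→b3/s1 VC-HIT; vc=[9,5]

MISSES = 3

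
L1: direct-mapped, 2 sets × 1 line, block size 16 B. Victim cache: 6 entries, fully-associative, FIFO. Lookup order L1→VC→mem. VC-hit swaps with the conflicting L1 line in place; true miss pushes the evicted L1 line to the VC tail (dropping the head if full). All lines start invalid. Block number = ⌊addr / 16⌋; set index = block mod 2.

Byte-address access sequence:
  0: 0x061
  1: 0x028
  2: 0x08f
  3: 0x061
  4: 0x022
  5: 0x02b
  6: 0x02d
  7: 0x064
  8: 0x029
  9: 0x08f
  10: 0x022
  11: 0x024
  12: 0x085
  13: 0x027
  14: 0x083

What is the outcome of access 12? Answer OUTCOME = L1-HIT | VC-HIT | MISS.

  [0] addr=0x61 blk=6 s=0: MISS | VC []
  [1] addr=0x28 blk=2 s=0: MISS | VC [6]
  [2] addr=0x8f blk=8 s=0: MISS | VC [6, 2]
  [3] addr=0x61 blk=6 s=0: VC-HIT | VC [8, 2]
  [4] addr=0x22 blk=2 s=0: VC-HIT | VC [8, 6]
  [5] addr=0x2b blk=2 s=0: L1-HIT | VC [8, 6]
  [6] addr=0x2d blk=2 s=0: L1-HIT | VC [8, 6]
  [7] addr=0x64 blk=6 s=0: VC-HIT | VC [8, 2]
  [8] addr=0x29 blk=2 s=0: VC-HIT | VC [8, 6]
  [9] addr=0x8f blk=8 s=0: VC-HIT | VC [2, 6]
  [10] addr=0x22 blk=2 s=0: VC-HIT | VC [8, 6]
  [11] addr=0x24 blk=2 s=0: L1-HIT | VC [8, 6]
  [12] addr=0x85 blk=8 s=0: VC-HIT | VC [2, 6]
  [13] addr=0x27 blk=2 s=0: VC-HIT | VC [8, 6]
  [14] addr=0x83 blk=8 s=0: VC-HIT | VC [2, 6]

OUTCOME = VC-HIT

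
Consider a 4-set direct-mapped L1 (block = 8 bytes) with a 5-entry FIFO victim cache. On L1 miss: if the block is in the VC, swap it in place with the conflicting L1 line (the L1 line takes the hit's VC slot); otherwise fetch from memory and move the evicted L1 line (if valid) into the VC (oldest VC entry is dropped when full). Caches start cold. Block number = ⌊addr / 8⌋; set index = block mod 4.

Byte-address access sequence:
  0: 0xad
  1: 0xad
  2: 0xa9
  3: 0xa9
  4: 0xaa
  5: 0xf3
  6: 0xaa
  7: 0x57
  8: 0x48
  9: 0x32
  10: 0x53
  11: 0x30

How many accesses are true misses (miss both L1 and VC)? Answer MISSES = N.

MISSES = 5

0: 0xad (blk 21, set 1) → MISS  vc=[]
1: 0xad (blk 21, set 1) → L1-HIT  vc=[]
2: 0xa9 (blk 21, set 1) → L1-HIT  vc=[]
3: 0xa9 (blk 21, set 1) → L1-HIT  vc=[]
4: 0xaa (blk 21, set 1) → L1-HIT  vc=[]
5: 0xf3 (blk 30, set 2) → MISS  vc=[]
6: 0xaa (blk 21, set 1) → L1-HIT  vc=[]
7: 0x57 (blk 10, set 2) → MISS  vc=[30]
8: 0x48 (blk 9, set 1) → MISS  vc=[30, 21]
9: 0x32 (blk 6, set 2) → MISS  vc=[30, 21, 10]
10: 0x53 (blk 10, set 2) → VC-HIT  vc=[30, 21, 6]
11: 0x30 (blk 6, set 2) → VC-HIT  vc=[30, 21, 10]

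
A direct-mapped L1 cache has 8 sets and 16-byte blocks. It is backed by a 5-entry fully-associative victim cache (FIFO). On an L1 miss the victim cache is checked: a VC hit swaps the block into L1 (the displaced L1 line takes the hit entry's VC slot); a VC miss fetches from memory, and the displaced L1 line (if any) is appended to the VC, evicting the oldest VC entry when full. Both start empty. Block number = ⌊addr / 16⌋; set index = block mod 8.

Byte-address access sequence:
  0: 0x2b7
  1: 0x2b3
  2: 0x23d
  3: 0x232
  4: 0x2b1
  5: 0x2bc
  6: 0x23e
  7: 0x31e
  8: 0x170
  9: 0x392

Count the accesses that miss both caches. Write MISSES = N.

MISSES = 5

#0 0x2b7→b43/s3 MISS; vc=[]
#1 0x2b3→b43/s3 L1-HIT; vc=[]
#2 0x23d→b35/s3 MISS; vc=[43]
#3 0x232→b35/s3 L1-HIT; vc=[43]
#4 0x2b1→b43/s3 VC-HIT; vc=[35]
#5 0x2bc→b43/s3 L1-HIT; vc=[35]
#6 0x23e→b35/s3 VC-HIT; vc=[43]
#7 0x31e→b49/s1 MISS; vc=[43]
#8 0x170→b23/s7 MISS; vc=[43]
#9 0x392→b57/s1 MISS; vc=[43,49]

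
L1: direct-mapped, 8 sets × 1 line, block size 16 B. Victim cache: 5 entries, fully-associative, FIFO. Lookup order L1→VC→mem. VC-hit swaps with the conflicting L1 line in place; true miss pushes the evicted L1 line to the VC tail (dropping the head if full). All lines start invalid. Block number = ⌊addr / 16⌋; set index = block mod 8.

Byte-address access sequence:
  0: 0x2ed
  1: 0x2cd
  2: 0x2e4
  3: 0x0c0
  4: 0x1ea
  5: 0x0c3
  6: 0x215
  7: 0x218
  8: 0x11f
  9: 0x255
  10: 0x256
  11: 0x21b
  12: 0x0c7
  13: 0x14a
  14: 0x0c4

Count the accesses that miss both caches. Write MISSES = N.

#0 0x2ed→b46/s6 MISS; vc=[]
#1 0x2cd→b44/s4 MISS; vc=[]
#2 0x2e4→b46/s6 L1-HIT; vc=[]
#3 0xc0→b12/s4 MISS; vc=[44]
#4 0x1ea→b30/s6 MISS; vc=[44,46]
#5 0xc3→b12/s4 L1-HIT; vc=[44,46]
#6 0x215→b33/s1 MISS; vc=[44,46]
#7 0x218→b33/s1 L1-HIT; vc=[44,46]
#8 0x11f→b17/s1 MISS; vc=[44,46,33]
#9 0x255→b37/s5 MISS; vc=[44,46,33]
#10 0x256→b37/s5 L1-HIT; vc=[44,46,33]
#11 0x21b→b33/s1 VC-HIT; vc=[44,46,17]
#12 0xc7→b12/s4 L1-HIT; vc=[44,46,17]
#13 0x14a→b20/s4 MISS; vc=[44,46,17,12]
#14 0xc4→b12/s4 VC-HIT; vc=[44,46,17,20]

MISSES = 8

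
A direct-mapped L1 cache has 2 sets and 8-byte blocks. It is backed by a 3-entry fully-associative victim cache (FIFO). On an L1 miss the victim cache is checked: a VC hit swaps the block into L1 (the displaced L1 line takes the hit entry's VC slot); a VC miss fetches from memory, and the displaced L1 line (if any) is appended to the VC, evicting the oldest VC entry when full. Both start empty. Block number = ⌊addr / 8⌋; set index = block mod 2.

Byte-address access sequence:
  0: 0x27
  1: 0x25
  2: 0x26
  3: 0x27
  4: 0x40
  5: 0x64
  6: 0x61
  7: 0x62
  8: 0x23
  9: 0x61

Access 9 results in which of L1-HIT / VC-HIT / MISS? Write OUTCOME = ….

0: 0x27 (blk 4, set 0) → MISS  vc=[]
1: 0x25 (blk 4, set 0) → L1-HIT  vc=[]
2: 0x26 (blk 4, set 0) → L1-HIT  vc=[]
3: 0x27 (blk 4, set 0) → L1-HIT  vc=[]
4: 0x40 (blk 8, set 0) → MISS  vc=[4]
5: 0x64 (blk 12, set 0) → MISS  vc=[4, 8]
6: 0x61 (blk 12, set 0) → L1-HIT  vc=[4, 8]
7: 0x62 (blk 12, set 0) → L1-HIT  vc=[4, 8]
8: 0x23 (blk 4, set 0) → VC-HIT  vc=[12, 8]
9: 0x61 (blk 12, set 0) → VC-HIT  vc=[4, 8]

OUTCOME = VC-HIT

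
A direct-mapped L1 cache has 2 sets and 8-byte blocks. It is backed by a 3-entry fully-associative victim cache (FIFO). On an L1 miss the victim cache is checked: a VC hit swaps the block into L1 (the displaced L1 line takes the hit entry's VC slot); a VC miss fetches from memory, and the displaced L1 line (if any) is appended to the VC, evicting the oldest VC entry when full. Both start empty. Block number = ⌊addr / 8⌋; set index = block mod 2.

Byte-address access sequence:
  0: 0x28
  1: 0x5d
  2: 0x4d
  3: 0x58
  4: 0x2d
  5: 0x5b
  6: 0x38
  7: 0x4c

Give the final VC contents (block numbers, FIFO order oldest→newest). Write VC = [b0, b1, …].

  [0] addr=0x28 blk=5 s=1: MISS | VC []
  [1] addr=0x5d blk=11 s=1: MISS | VC [5]
  [2] addr=0x4d blk=9 s=1: MISS | VC [5, 11]
  [3] addr=0x58 blk=11 s=1: VC-HIT | VC [5, 9]
  [4] addr=0x2d blk=5 s=1: VC-HIT | VC [11, 9]
  [5] addr=0x5b blk=11 s=1: VC-HIT | VC [5, 9]
  [6] addr=0x38 blk=7 s=1: MISS | VC [5, 9, 11]
  [7] addr=0x4c blk=9 s=1: VC-HIT | VC [5, 7, 11]

VC = [5, 7, 11]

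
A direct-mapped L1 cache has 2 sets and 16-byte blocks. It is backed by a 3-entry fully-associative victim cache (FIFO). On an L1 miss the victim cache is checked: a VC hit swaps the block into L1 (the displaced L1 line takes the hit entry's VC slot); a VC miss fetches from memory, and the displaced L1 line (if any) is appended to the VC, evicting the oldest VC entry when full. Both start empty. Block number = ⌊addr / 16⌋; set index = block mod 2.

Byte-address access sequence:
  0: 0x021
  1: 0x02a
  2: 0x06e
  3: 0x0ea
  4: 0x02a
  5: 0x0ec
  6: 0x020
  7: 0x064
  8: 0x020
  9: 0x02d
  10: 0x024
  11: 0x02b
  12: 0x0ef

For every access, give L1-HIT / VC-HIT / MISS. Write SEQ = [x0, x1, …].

#0 0x21→b2/s0 MISS; vc=[]
#1 0x2a→b2/s0 L1-HIT; vc=[]
#2 0x6e→b6/s0 MISS; vc=[2]
#3 0xea→b14/s0 MISS; vc=[2,6]
#4 0x2a→b2/s0 VC-HIT; vc=[14,6]
#5 0xec→b14/s0 VC-HIT; vc=[2,6]
#6 0x20→b2/s0 VC-HIT; vc=[14,6]
#7 0x64→b6/s0 VC-HIT; vc=[14,2]
#8 0x20→b2/s0 VC-HIT; vc=[14,6]
#9 0x2d→b2/s0 L1-HIT; vc=[14,6]
#10 0x24→b2/s0 L1-HIT; vc=[14,6]
#11 0x2b→b2/s0 L1-HIT; vc=[14,6]
#12 0xef→b14/s0 VC-HIT; vc=[2,6]

SEQ = [MISS, L1-HIT, MISS, MISS, VC-HIT, VC-HIT, VC-HIT, VC-HIT, VC-HIT, L1-HIT, L1-HIT, L1-HIT, VC-HIT]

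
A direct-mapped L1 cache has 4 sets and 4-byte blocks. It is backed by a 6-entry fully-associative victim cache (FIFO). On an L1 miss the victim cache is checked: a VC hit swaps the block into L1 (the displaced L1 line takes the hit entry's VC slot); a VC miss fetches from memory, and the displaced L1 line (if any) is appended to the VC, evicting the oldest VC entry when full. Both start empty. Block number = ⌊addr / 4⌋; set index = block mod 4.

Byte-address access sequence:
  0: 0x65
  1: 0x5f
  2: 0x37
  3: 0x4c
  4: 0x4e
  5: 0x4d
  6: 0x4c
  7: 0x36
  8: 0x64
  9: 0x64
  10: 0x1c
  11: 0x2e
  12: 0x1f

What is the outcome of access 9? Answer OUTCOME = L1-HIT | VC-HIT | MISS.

OUTCOME = L1-HIT

#0 0x65→b25/s1 MISS; vc=[]
#1 0x5f→b23/s3 MISS; vc=[]
#2 0x37→b13/s1 MISS; vc=[25]
#3 0x4c→b19/s3 MISS; vc=[25,23]
#4 0x4e→b19/s3 L1-HIT; vc=[25,23]
#5 0x4d→b19/s3 L1-HIT; vc=[25,23]
#6 0x4c→b19/s3 L1-HIT; vc=[25,23]
#7 0x36→b13/s1 L1-HIT; vc=[25,23]
#8 0x64→b25/s1 VC-HIT; vc=[13,23]
#9 0x64→b25/s1 L1-HIT; vc=[13,23]
#10 0x1c→b7/s3 MISS; vc=[13,23,19]
#11 0x2e→b11/s3 MISS; vc=[13,23,19,7]
#12 0x1f→b7/s3 VC-HIT; vc=[13,23,19,11]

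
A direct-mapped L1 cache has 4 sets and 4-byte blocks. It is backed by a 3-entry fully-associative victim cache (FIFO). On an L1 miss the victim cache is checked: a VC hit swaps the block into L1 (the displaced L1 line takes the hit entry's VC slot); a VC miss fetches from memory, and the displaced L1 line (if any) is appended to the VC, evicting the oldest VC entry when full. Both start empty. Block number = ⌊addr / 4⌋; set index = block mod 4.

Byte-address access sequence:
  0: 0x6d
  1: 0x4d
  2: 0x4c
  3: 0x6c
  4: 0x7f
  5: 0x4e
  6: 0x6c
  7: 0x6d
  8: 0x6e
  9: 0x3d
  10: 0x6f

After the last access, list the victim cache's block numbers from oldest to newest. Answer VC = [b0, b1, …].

  [0] addr=0x6d blk=27 s=3: MISS | VC []
  [1] addr=0x4d blk=19 s=3: MISS | VC [27]
  [2] addr=0x4c blk=19 s=3: L1-HIT | VC [27]
  [3] addr=0x6c blk=27 s=3: VC-HIT | VC [19]
  [4] addr=0x7f blk=31 s=3: MISS | VC [19, 27]
  [5] addr=0x4e blk=19 s=3: VC-HIT | VC [31, 27]
  [6] addr=0x6c blk=27 s=3: VC-HIT | VC [31, 19]
  [7] addr=0x6d blk=27 s=3: L1-HIT | VC [31, 19]
  [8] addr=0x6e blk=27 s=3: L1-HIT | VC [31, 19]
  [9] addr=0x3d blk=15 s=3: MISS | VC [31, 19, 27]
  [10] addr=0x6f blk=27 s=3: VC-HIT | VC [31, 19, 15]

VC = [31, 19, 15]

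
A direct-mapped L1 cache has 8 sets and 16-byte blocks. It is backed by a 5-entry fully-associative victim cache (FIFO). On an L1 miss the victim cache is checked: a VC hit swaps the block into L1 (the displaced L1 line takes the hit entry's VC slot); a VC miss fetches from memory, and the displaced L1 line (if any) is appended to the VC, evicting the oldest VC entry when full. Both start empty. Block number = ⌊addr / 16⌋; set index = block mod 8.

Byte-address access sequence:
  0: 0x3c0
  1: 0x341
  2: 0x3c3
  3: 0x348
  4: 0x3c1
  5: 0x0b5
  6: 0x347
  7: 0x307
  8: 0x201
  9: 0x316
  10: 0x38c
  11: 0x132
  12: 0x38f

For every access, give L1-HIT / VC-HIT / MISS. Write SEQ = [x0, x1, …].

SEQ = [MISS, MISS, VC-HIT, VC-HIT, VC-HIT, MISS, VC-HIT, MISS, MISS, MISS, MISS, MISS, L1-HIT]

#0 0x3c0→b60/s4 MISS; vc=[]
#1 0x341→b52/s4 MISS; vc=[60]
#2 0x3c3→b60/s4 VC-HIT; vc=[52]
#3 0x348→b52/s4 VC-HIT; vc=[60]
#4 0x3c1→b60/s4 VC-HIT; vc=[52]
#5 0xb5→b11/s3 MISS; vc=[52]
#6 0x347→b52/s4 VC-HIT; vc=[60]
#7 0x307→b48/s0 MISS; vc=[60]
#8 0x201→b32/s0 MISS; vc=[60,48]
#9 0x316→b49/s1 MISS; vc=[60,48]
#10 0x38c→b56/s0 MISS; vc=[60,48,32]
#11 0x132→b19/s3 MISS; vc=[60,48,32,11]
#12 0x38f→b56/s0 L1-HIT; vc=[60,48,32,11]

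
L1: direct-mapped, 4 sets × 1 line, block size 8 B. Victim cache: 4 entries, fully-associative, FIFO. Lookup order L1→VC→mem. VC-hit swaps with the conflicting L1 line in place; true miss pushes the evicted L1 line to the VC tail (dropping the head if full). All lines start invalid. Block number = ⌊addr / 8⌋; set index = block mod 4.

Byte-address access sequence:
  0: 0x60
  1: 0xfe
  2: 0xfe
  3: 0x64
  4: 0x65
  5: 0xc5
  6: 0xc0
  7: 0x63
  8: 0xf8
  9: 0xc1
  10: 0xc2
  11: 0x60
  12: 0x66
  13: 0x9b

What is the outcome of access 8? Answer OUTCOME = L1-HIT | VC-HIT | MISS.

  [0] addr=0x60 blk=12 s=0: MISS | VC []
  [1] addr=0xfe blk=31 s=3: MISS | VC []
  [2] addr=0xfe blk=31 s=3: L1-HIT | VC []
  [3] addr=0x64 blk=12 s=0: L1-HIT | VC []
  [4] addr=0x65 blk=12 s=0: L1-HIT | VC []
  [5] addr=0xc5 blk=24 s=0: MISS | VC [12]
  [6] addr=0xc0 blk=24 s=0: L1-HIT | VC [12]
  [7] addr=0x63 blk=12 s=0: VC-HIT | VC [24]
  [8] addr=0xf8 blk=31 s=3: L1-HIT | VC [24]
  [9] addr=0xc1 blk=24 s=0: VC-HIT | VC [12]
  [10] addr=0xc2 blk=24 s=0: L1-HIT | VC [12]
  [11] addr=0x60 blk=12 s=0: VC-HIT | VC [24]
  [12] addr=0x66 blk=12 s=0: L1-HIT | VC [24]
  [13] addr=0x9b blk=19 s=3: MISS | VC [24, 31]

OUTCOME = L1-HIT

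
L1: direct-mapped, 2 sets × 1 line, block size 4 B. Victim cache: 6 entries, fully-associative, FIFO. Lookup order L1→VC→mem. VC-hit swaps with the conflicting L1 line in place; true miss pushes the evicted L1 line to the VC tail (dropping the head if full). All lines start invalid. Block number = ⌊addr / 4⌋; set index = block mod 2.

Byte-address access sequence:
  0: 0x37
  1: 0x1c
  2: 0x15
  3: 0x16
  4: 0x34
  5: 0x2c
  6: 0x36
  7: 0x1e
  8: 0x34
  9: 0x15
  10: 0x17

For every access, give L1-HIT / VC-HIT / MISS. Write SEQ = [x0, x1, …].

SEQ = [MISS, MISS, MISS, L1-HIT, VC-HIT, MISS, VC-HIT, VC-HIT, VC-HIT, VC-HIT, L1-HIT]

0: 0x37 (blk 13, set 1) → MISS  vc=[]
1: 0x1c (blk 7, set 1) → MISS  vc=[13]
2: 0x15 (blk 5, set 1) → MISS  vc=[13, 7]
3: 0x16 (blk 5, set 1) → L1-HIT  vc=[13, 7]
4: 0x34 (blk 13, set 1) → VC-HIT  vc=[5, 7]
5: 0x2c (blk 11, set 1) → MISS  vc=[5, 7, 13]
6: 0x36 (blk 13, set 1) → VC-HIT  vc=[5, 7, 11]
7: 0x1e (blk 7, set 1) → VC-HIT  vc=[5, 13, 11]
8: 0x34 (blk 13, set 1) → VC-HIT  vc=[5, 7, 11]
9: 0x15 (blk 5, set 1) → VC-HIT  vc=[13, 7, 11]
10: 0x17 (blk 5, set 1) → L1-HIT  vc=[13, 7, 11]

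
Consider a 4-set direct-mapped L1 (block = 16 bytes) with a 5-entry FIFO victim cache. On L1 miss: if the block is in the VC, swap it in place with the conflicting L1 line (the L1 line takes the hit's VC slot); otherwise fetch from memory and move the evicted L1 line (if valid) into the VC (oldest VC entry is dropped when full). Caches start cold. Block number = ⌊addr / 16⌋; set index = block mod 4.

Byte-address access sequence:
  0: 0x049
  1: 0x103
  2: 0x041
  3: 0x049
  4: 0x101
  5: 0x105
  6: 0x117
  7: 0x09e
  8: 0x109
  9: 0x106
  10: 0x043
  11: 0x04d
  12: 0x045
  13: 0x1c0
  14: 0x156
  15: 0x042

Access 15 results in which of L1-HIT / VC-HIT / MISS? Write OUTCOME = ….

0: 0x49 (blk 4, set 0) → MISS  vc=[]
1: 0x103 (blk 16, set 0) → MISS  vc=[4]
2: 0x41 (blk 4, set 0) → VC-HIT  vc=[16]
3: 0x49 (blk 4, set 0) → L1-HIT  vc=[16]
4: 0x101 (blk 16, set 0) → VC-HIT  vc=[4]
5: 0x105 (blk 16, set 0) → L1-HIT  vc=[4]
6: 0x117 (blk 17, set 1) → MISS  vc=[4]
7: 0x9e (blk 9, set 1) → MISS  vc=[4, 17]
8: 0x109 (blk 16, set 0) → L1-HIT  vc=[4, 17]
9: 0x106 (blk 16, set 0) → L1-HIT  vc=[4, 17]
10: 0x43 (blk 4, set 0) → VC-HIT  vc=[16, 17]
11: 0x4d (blk 4, set 0) → L1-HIT  vc=[16, 17]
12: 0x45 (blk 4, set 0) → L1-HIT  vc=[16, 17]
13: 0x1c0 (blk 28, set 0) → MISS  vc=[16, 17, 4]
14: 0x156 (blk 21, set 1) → MISS  vc=[16, 17, 4, 9]
15: 0x42 (blk 4, set 0) → VC-HIT  vc=[16, 17, 28, 9]

OUTCOME = VC-HIT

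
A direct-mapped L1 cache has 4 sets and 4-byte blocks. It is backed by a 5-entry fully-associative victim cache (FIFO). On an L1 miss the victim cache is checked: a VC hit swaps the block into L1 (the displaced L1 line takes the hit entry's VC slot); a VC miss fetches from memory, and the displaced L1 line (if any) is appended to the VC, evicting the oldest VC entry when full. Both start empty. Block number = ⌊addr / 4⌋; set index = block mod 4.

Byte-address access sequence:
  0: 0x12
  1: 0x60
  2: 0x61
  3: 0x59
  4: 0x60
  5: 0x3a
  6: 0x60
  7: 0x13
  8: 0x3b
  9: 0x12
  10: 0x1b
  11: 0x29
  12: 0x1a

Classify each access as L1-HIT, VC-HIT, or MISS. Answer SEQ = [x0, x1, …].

0: 0x12 (blk 4, set 0) → MISS  vc=[]
1: 0x60 (blk 24, set 0) → MISS  vc=[4]
2: 0x61 (blk 24, set 0) → L1-HIT  vc=[4]
3: 0x59 (blk 22, set 2) → MISS  vc=[4]
4: 0x60 (blk 24, set 0) → L1-HIT  vc=[4]
5: 0x3a (blk 14, set 2) → MISS  vc=[4, 22]
6: 0x60 (blk 24, set 0) → L1-HIT  vc=[4, 22]
7: 0x13 (blk 4, set 0) → VC-HIT  vc=[24, 22]
8: 0x3b (blk 14, set 2) → L1-HIT  vc=[24, 22]
9: 0x12 (blk 4, set 0) → L1-HIT  vc=[24, 22]
10: 0x1b (blk 6, set 2) → MISS  vc=[24, 22, 14]
11: 0x29 (blk 10, set 2) → MISS  vc=[24, 22, 14, 6]
12: 0x1a (blk 6, set 2) → VC-HIT  vc=[24, 22, 14, 10]

SEQ = [MISS, MISS, L1-HIT, MISS, L1-HIT, MISS, L1-HIT, VC-HIT, L1-HIT, L1-HIT, MISS, MISS, VC-HIT]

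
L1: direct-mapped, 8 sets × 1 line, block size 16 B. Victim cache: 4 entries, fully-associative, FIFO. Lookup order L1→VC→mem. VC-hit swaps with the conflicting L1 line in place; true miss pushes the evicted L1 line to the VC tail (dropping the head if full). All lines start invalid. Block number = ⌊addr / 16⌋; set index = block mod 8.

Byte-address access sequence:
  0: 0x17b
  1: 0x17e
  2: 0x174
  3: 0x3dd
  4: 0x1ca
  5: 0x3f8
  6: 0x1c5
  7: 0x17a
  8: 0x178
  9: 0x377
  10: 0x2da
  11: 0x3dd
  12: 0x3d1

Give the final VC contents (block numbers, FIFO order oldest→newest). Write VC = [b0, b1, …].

  [0] addr=0x17b blk=23 s=7: MISS | VC []
  [1] addr=0x17e blk=23 s=7: L1-HIT | VC []
  [2] addr=0x174 blk=23 s=7: L1-HIT | VC []
  [3] addr=0x3dd blk=61 s=5: MISS | VC []
  [4] addr=0x1ca blk=28 s=4: MISS | VC []
  [5] addr=0x3f8 blk=63 s=7: MISS | VC [23]
  [6] addr=0x1c5 blk=28 s=4: L1-HIT | VC [23]
  [7] addr=0x17a blk=23 s=7: VC-HIT | VC [63]
  [8] addr=0x178 blk=23 s=7: L1-HIT | VC [63]
  [9] addr=0x377 blk=55 s=7: MISS | VC [63, 23]
  [10] addr=0x2da blk=45 s=5: MISS | VC [63, 23, 61]
  [11] addr=0x3dd blk=61 s=5: VC-HIT | VC [63, 23, 45]
  [12] addr=0x3d1 blk=61 s=5: L1-HIT | VC [63, 23, 45]

VC = [63, 23, 45]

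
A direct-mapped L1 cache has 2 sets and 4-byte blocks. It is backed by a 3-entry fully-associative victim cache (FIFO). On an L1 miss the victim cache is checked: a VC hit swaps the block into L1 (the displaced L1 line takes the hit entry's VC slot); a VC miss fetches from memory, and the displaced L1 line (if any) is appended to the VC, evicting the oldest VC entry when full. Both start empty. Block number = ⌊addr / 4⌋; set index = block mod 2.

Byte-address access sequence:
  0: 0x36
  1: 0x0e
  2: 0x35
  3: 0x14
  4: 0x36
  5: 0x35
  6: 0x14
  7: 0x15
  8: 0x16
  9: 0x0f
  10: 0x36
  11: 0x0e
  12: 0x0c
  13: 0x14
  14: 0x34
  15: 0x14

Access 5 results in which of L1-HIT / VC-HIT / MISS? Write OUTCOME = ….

  [0] addr=0x36 blk=13 s=1: MISS | VC []
  [1] addr=0xe blk=3 s=1: MISS | VC [13]
  [2] addr=0x35 blk=13 s=1: VC-HIT | VC [3]
  [3] addr=0x14 blk=5 s=1: MISS | VC [3, 13]
  [4] addr=0x36 blk=13 s=1: VC-HIT | VC [3, 5]
  [5] addr=0x35 blk=13 s=1: L1-HIT | VC [3, 5]
  [6] addr=0x14 blk=5 s=1: VC-HIT | VC [3, 13]
  [7] addr=0x15 blk=5 s=1: L1-HIT | VC [3, 13]
  [8] addr=0x16 blk=5 s=1: L1-HIT | VC [3, 13]
  [9] addr=0xf blk=3 s=1: VC-HIT | VC [5, 13]
  [10] addr=0x36 blk=13 s=1: VC-HIT | VC [5, 3]
  [11] addr=0xe blk=3 s=1: VC-HIT | VC [5, 13]
  [12] addr=0xc blk=3 s=1: L1-HIT | VC [5, 13]
  [13] addr=0x14 blk=5 s=1: VC-HIT | VC [3, 13]
  [14] addr=0x34 blk=13 s=1: VC-HIT | VC [3, 5]
  [15] addr=0x14 blk=5 s=1: VC-HIT | VC [3, 13]

OUTCOME = L1-HIT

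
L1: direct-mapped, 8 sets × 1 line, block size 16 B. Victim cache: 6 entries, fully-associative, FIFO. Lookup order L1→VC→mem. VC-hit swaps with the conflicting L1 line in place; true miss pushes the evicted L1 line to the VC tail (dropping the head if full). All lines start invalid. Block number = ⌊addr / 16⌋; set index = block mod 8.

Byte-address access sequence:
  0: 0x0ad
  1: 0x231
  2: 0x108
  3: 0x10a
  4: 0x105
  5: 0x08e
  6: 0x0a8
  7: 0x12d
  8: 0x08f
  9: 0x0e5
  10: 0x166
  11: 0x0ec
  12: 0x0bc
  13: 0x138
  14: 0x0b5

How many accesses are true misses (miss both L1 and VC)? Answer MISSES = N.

  [0] addr=0xad blk=10 s=2: MISS | VC []
  [1] addr=0x231 blk=35 s=3: MISS | VC []
  [2] addr=0x108 blk=16 s=0: MISS | VC []
  [3] addr=0x10a blk=16 s=0: L1-HIT | VC []
  [4] addr=0x105 blk=16 s=0: L1-HIT | VC []
  [5] addr=0x8e blk=8 s=0: MISS | VC [16]
  [6] addr=0xa8 blk=10 s=2: L1-HIT | VC [16]
  [7] addr=0x12d blk=18 s=2: MISS | VC [16, 10]
  [8] addr=0x8f blk=8 s=0: L1-HIT | VC [16, 10]
  [9] addr=0xe5 blk=14 s=6: MISS | VC [16, 10]
  [10] addr=0x166 blk=22 s=6: MISS | VC [16, 10, 14]
  [11] addr=0xec blk=14 s=6: VC-HIT | VC [16, 10, 22]
  [12] addr=0xbc blk=11 s=3: MISS | VC [16, 10, 22, 35]
  [13] addr=0x138 blk=19 s=3: MISS | VC [16, 10, 22, 35, 11]
  [14] addr=0xb5 blk=11 s=3: VC-HIT | VC [16, 10, 22, 35, 19]

MISSES = 9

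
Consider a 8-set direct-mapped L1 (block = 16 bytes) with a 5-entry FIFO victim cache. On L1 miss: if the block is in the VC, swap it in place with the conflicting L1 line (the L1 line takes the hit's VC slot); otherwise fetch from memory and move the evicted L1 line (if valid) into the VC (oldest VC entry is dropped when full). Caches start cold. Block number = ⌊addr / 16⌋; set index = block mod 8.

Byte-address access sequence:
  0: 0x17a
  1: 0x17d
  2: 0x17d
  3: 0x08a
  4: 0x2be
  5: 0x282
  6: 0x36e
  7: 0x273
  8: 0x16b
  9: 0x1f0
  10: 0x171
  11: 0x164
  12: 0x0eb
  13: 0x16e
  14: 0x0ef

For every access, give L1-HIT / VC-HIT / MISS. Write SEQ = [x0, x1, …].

SEQ = [MISS, L1-HIT, L1-HIT, MISS, MISS, MISS, MISS, MISS, MISS, MISS, VC-HIT, L1-HIT, MISS, VC-HIT, VC-HIT]

  [0] addr=0x17a blk=23 s=7: MISS | VC []
  [1] addr=0x17d blk=23 s=7: L1-HIT | VC []
  [2] addr=0x17d blk=23 s=7: L1-HIT | VC []
  [3] addr=0x8a blk=8 s=0: MISS | VC []
  [4] addr=0x2be blk=43 s=3: MISS | VC []
  [5] addr=0x282 blk=40 s=0: MISS | VC [8]
  [6] addr=0x36e blk=54 s=6: MISS | VC [8]
  [7] addr=0x273 blk=39 s=7: MISS | VC [8, 23]
  [8] addr=0x16b blk=22 s=6: MISS | VC [8, 23, 54]
  [9] addr=0x1f0 blk=31 s=7: MISS | VC [8, 23, 54, 39]
  [10] addr=0x171 blk=23 s=7: VC-HIT | VC [8, 31, 54, 39]
  [11] addr=0x164 blk=22 s=6: L1-HIT | VC [8, 31, 54, 39]
  [12] addr=0xeb blk=14 s=6: MISS | VC [8, 31, 54, 39, 22]
  [13] addr=0x16e blk=22 s=6: VC-HIT | VC [8, 31, 54, 39, 14]
  [14] addr=0xef blk=14 s=6: VC-HIT | VC [8, 31, 54, 39, 22]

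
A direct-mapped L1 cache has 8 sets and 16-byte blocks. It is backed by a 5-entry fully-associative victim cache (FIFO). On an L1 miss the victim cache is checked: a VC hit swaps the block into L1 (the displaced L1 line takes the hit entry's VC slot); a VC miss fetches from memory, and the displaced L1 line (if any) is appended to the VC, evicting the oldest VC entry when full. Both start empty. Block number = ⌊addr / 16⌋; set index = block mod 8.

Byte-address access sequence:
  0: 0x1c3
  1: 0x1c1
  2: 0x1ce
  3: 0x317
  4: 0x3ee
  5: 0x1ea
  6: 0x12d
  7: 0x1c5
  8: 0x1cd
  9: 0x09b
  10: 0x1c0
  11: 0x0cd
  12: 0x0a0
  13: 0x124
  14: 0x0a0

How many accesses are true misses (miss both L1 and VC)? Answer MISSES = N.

  [0] addr=0x1c3 blk=28 s=4: MISS | VC []
  [1] addr=0x1c1 blk=28 s=4: L1-HIT | VC []
  [2] addr=0x1ce blk=28 s=4: L1-HIT | VC []
  [3] addr=0x317 blk=49 s=1: MISS | VC []
  [4] addr=0x3ee blk=62 s=6: MISS | VC []
  [5] addr=0x1ea blk=30 s=6: MISS | VC [62]
  [6] addr=0x12d blk=18 s=2: MISS | VC [62]
  [7] addr=0x1c5 blk=28 s=4: L1-HIT | VC [62]
  [8] addr=0x1cd blk=28 s=4: L1-HIT | VC [62]
  [9] addr=0x9b blk=9 s=1: MISS | VC [62, 49]
  [10] addr=0x1c0 blk=28 s=4: L1-HIT | VC [62, 49]
  [11] addr=0xcd blk=12 s=4: MISS | VC [62, 49, 28]
  [12] addr=0xa0 blk=10 s=2: MISS | VC [62, 49, 28, 18]
  [13] addr=0x124 blk=18 s=2: VC-HIT | VC [62, 49, 28, 10]
  [14] addr=0xa0 blk=10 s=2: VC-HIT | VC [62, 49, 28, 18]

MISSES = 8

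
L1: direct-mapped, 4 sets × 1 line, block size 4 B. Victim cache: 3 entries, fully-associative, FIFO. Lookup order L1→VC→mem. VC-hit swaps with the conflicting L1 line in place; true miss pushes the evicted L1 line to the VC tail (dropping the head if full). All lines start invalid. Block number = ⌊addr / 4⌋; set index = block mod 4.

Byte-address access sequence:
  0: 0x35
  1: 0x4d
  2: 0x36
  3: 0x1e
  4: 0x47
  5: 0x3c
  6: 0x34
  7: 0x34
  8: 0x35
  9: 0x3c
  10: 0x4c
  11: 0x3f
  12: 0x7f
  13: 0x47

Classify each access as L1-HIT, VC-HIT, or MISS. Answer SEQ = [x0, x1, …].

  [0] addr=0x35 blk=13 s=1: MISS | VC []
  [1] addr=0x4d blk=19 s=3: MISS | VC []
  [2] addr=0x36 blk=13 s=1: L1-HIT | VC []
  [3] addr=0x1e blk=7 s=3: MISS | VC [19]
  [4] addr=0x47 blk=17 s=1: MISS | VC [19, 13]
  [5] addr=0x3c blk=15 s=3: MISS | VC [19, 13, 7]
  [6] addr=0x34 blk=13 s=1: VC-HIT | VC [19, 17, 7]
  [7] addr=0x34 blk=13 s=1: L1-HIT | VC [19, 17, 7]
  [8] addr=0x35 blk=13 s=1: L1-HIT | VC [19, 17, 7]
  [9] addr=0x3c blk=15 s=3: L1-HIT | VC [19, 17, 7]
  [10] addr=0x4c blk=19 s=3: VC-HIT | VC [15, 17, 7]
  [11] addr=0x3f blk=15 s=3: VC-HIT | VC [19, 17, 7]
  [12] addr=0x7f blk=31 s=3: MISS | VC [17, 7, 15]
  [13] addr=0x47 blk=17 s=1: VC-HIT | VC [13, 7, 15]

SEQ = [MISS, MISS, L1-HIT, MISS, MISS, MISS, VC-HIT, L1-HIT, L1-HIT, L1-HIT, VC-HIT, VC-HIT, MISS, VC-HIT]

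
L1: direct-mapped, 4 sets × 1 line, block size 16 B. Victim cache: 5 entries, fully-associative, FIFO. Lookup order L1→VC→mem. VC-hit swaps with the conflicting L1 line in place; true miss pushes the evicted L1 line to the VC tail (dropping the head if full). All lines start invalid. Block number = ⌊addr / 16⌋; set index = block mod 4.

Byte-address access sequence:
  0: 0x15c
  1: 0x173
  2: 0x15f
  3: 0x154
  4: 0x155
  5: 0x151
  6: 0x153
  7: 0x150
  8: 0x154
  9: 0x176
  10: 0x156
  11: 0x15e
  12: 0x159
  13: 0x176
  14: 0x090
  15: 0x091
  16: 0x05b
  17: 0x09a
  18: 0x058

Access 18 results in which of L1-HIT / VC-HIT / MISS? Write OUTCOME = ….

OUTCOME = VC-HIT

#0 0x15c→b21/s1 MISS; vc=[]
#1 0x173→b23/s3 MISS; vc=[]
#2 0x15f→b21/s1 L1-HIT; vc=[]
#3 0x154→b21/s1 L1-HIT; vc=[]
#4 0x155→b21/s1 L1-HIT; vc=[]
#5 0x151→b21/s1 L1-HIT; vc=[]
#6 0x153→b21/s1 L1-HIT; vc=[]
#7 0x150→b21/s1 L1-HIT; vc=[]
#8 0x154→b21/s1 L1-HIT; vc=[]
#9 0x176→b23/s3 L1-HIT; vc=[]
#10 0x156→b21/s1 L1-HIT; vc=[]
#11 0x15e→b21/s1 L1-HIT; vc=[]
#12 0x159→b21/s1 L1-HIT; vc=[]
#13 0x176→b23/s3 L1-HIT; vc=[]
#14 0x90→b9/s1 MISS; vc=[21]
#15 0x91→b9/s1 L1-HIT; vc=[21]
#16 0x5b→b5/s1 MISS; vc=[21,9]
#17 0x9a→b9/s1 VC-HIT; vc=[21,5]
#18 0x58→b5/s1 VC-HIT; vc=[21,9]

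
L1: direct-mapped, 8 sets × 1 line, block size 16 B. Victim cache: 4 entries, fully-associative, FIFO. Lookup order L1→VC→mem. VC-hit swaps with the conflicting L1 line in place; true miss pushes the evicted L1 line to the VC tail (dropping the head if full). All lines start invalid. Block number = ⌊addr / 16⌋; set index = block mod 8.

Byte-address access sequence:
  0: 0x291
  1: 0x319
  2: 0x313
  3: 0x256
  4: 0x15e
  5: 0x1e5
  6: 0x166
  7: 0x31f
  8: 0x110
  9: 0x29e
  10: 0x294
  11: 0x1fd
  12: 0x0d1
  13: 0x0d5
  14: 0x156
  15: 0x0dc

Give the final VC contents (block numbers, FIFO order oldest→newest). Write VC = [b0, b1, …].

#0 0x291→b41/s1 MISS; vc=[]
#1 0x319→b49/s1 MISS; vc=[41]
#2 0x313→b49/s1 L1-HIT; vc=[41]
#3 0x256→b37/s5 MISS; vc=[41]
#4 0x15e→b21/s5 MISS; vc=[41,37]
#5 0x1e5→b30/s6 MISS; vc=[41,37]
#6 0x166→b22/s6 MISS; vc=[41,37,30]
#7 0x31f→b49/s1 L1-HIT; vc=[41,37,30]
#8 0x110→b17/s1 MISS; vc=[41,37,30,49]
#9 0x29e→b41/s1 VC-HIT; vc=[17,37,30,49]
#10 0x294→b41/s1 L1-HIT; vc=[17,37,30,49]
#11 0x1fd→b31/s7 MISS; vc=[17,37,30,49]
#12 0xd1→b13/s5 MISS; vc=[37,30,49,21]
#13 0xd5→b13/s5 L1-HIT; vc=[37,30,49,21]
#14 0x156→b21/s5 VC-HIT; vc=[37,30,49,13]
#15 0xdc→b13/s5 VC-HIT; vc=[37,30,49,21]

VC = [37, 30, 49, 21]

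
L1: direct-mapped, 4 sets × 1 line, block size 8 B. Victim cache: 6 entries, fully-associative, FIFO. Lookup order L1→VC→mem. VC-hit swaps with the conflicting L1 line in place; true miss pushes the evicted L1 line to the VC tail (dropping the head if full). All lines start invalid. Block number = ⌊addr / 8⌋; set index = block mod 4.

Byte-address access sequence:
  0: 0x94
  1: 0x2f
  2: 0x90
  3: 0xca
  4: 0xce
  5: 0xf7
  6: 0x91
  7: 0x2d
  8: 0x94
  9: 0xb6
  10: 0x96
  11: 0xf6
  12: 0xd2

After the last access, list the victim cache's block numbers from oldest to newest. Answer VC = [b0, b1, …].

  [0] addr=0x94 blk=18 s=2: MISS | VC []
  [1] addr=0x2f blk=5 s=1: MISS | VC []
  [2] addr=0x90 blk=18 s=2: L1-HIT | VC []
  [3] addr=0xca blk=25 s=1: MISS | VC [5]
  [4] addr=0xce blk=25 s=1: L1-HIT | VC [5]
  [5] addr=0xf7 blk=30 s=2: MISS | VC [5, 18]
  [6] addr=0x91 blk=18 s=2: VC-HIT | VC [5, 30]
  [7] addr=0x2d blk=5 s=1: VC-HIT | VC [25, 30]
  [8] addr=0x94 blk=18 s=2: L1-HIT | VC [25, 30]
  [9] addr=0xb6 blk=22 s=2: MISS | VC [25, 30, 18]
  [10] addr=0x96 blk=18 s=2: VC-HIT | VC [25, 30, 22]
  [11] addr=0xf6 blk=30 s=2: VC-HIT | VC [25, 18, 22]
  [12] addr=0xd2 blk=26 s=2: MISS | VC [25, 18, 22, 30]

VC = [25, 18, 22, 30]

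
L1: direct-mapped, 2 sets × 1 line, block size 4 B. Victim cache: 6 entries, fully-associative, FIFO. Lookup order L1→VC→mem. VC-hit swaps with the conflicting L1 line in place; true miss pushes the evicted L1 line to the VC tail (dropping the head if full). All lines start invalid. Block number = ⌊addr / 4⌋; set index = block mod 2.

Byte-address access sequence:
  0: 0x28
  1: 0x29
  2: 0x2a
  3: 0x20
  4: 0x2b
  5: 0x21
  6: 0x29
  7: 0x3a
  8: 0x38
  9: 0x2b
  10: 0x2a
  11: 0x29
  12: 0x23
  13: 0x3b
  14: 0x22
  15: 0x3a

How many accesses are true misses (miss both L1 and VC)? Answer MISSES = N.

#0 0x28→b10/s0 MISS; vc=[]
#1 0x29→b10/s0 L1-HIT; vc=[]
#2 0x2a→b10/s0 L1-HIT; vc=[]
#3 0x20→b8/s0 MISS; vc=[10]
#4 0x2b→b10/s0 VC-HIT; vc=[8]
#5 0x21→b8/s0 VC-HIT; vc=[10]
#6 0x29→b10/s0 VC-HIT; vc=[8]
#7 0x3a→b14/s0 MISS; vc=[8,10]
#8 0x38→b14/s0 L1-HIT; vc=[8,10]
#9 0x2b→b10/s0 VC-HIT; vc=[8,14]
#10 0x2a→b10/s0 L1-HIT; vc=[8,14]
#11 0x29→b10/s0 L1-HIT; vc=[8,14]
#12 0x23→b8/s0 VC-HIT; vc=[10,14]
#13 0x3b→b14/s0 VC-HIT; vc=[10,8]
#14 0x22→b8/s0 VC-HIT; vc=[10,14]
#15 0x3a→b14/s0 VC-HIT; vc=[10,8]

MISSES = 3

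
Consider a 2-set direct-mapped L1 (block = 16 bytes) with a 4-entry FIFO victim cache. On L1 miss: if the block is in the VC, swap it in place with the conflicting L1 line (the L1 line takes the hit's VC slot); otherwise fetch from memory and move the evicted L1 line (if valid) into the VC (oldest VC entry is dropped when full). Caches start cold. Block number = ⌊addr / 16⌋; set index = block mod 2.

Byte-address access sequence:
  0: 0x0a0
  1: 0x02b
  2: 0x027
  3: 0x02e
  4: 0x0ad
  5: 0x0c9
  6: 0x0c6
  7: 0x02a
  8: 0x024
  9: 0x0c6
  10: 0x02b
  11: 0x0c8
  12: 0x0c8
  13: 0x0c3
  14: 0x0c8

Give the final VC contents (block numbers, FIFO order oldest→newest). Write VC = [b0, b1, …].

VC = [2, 10]

  [0] addr=0xa0 blk=10 s=0: MISS | VC []
  [1] addr=0x2b blk=2 s=0: MISS | VC [10]
  [2] addr=0x27 blk=2 s=0: L1-HIT | VC [10]
  [3] addr=0x2e blk=2 s=0: L1-HIT | VC [10]
  [4] addr=0xad blk=10 s=0: VC-HIT | VC [2]
  [5] addr=0xc9 blk=12 s=0: MISS | VC [2, 10]
  [6] addr=0xc6 blk=12 s=0: L1-HIT | VC [2, 10]
  [7] addr=0x2a blk=2 s=0: VC-HIT | VC [12, 10]
  [8] addr=0x24 blk=2 s=0: L1-HIT | VC [12, 10]
  [9] addr=0xc6 blk=12 s=0: VC-HIT | VC [2, 10]
  [10] addr=0x2b blk=2 s=0: VC-HIT | VC [12, 10]
  [11] addr=0xc8 blk=12 s=0: VC-HIT | VC [2, 10]
  [12] addr=0xc8 blk=12 s=0: L1-HIT | VC [2, 10]
  [13] addr=0xc3 blk=12 s=0: L1-HIT | VC [2, 10]
  [14] addr=0xc8 blk=12 s=0: L1-HIT | VC [2, 10]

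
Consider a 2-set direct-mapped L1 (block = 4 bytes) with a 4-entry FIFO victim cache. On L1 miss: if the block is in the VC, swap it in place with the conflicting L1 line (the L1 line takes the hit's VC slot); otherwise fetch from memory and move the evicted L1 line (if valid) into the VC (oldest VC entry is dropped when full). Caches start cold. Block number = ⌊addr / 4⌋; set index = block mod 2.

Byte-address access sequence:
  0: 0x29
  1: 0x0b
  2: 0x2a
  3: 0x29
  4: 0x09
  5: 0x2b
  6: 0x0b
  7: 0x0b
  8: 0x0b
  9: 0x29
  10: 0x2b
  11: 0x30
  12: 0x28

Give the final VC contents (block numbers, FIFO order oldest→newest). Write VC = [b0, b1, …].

VC = [2, 12]

0: 0x29 (blk 10, set 0) → MISS  vc=[]
1: 0xb (blk 2, set 0) → MISS  vc=[10]
2: 0x2a (blk 10, set 0) → VC-HIT  vc=[2]
3: 0x29 (blk 10, set 0) → L1-HIT  vc=[2]
4: 0x9 (blk 2, set 0) → VC-HIT  vc=[10]
5: 0x2b (blk 10, set 0) → VC-HIT  vc=[2]
6: 0xb (blk 2, set 0) → VC-HIT  vc=[10]
7: 0xb (blk 2, set 0) → L1-HIT  vc=[10]
8: 0xb (blk 2, set 0) → L1-HIT  vc=[10]
9: 0x29 (blk 10, set 0) → VC-HIT  vc=[2]
10: 0x2b (blk 10, set 0) → L1-HIT  vc=[2]
11: 0x30 (blk 12, set 0) → MISS  vc=[2, 10]
12: 0x28 (blk 10, set 0) → VC-HIT  vc=[2, 12]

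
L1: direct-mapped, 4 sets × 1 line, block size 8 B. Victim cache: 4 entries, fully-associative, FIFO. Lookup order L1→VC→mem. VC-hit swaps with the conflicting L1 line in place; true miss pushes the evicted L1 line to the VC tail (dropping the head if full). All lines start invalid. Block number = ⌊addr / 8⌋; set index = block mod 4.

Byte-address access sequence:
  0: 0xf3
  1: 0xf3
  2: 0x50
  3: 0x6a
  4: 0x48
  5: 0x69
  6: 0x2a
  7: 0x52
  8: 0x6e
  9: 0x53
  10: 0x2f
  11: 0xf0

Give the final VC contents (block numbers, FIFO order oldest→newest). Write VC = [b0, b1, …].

0: 0xf3 (blk 30, set 2) → MISS  vc=[]
1: 0xf3 (blk 30, set 2) → L1-HIT  vc=[]
2: 0x50 (blk 10, set 2) → MISS  vc=[30]
3: 0x6a (blk 13, set 1) → MISS  vc=[30]
4: 0x48 (blk 9, set 1) → MISS  vc=[30, 13]
5: 0x69 (blk 13, set 1) → VC-HIT  vc=[30, 9]
6: 0x2a (blk 5, set 1) → MISS  vc=[30, 9, 13]
7: 0x52 (blk 10, set 2) → L1-HIT  vc=[30, 9, 13]
8: 0x6e (blk 13, set 1) → VC-HIT  vc=[30, 9, 5]
9: 0x53 (blk 10, set 2) → L1-HIT  vc=[30, 9, 5]
10: 0x2f (blk 5, set 1) → VC-HIT  vc=[30, 9, 13]
11: 0xf0 (blk 30, set 2) → VC-HIT  vc=[10, 9, 13]

VC = [10, 9, 13]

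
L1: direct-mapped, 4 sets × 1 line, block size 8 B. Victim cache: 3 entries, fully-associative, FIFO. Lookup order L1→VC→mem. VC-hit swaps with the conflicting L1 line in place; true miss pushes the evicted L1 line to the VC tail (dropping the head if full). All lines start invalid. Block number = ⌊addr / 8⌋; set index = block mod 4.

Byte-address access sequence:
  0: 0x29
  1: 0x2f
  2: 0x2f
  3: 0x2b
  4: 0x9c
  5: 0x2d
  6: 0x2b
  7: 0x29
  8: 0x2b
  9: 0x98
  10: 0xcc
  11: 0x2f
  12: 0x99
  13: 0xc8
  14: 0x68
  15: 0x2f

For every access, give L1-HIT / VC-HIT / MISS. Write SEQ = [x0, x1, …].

SEQ = [MISS, L1-HIT, L1-HIT, L1-HIT, MISS, L1-HIT, L1-HIT, L1-HIT, L1-HIT, L1-HIT, MISS, VC-HIT, L1-HIT, VC-HIT, MISS, VC-HIT]

#0 0x29→b5/s1 MISS; vc=[]
#1 0x2f→b5/s1 L1-HIT; vc=[]
#2 0x2f→b5/s1 L1-HIT; vc=[]
#3 0x2b→b5/s1 L1-HIT; vc=[]
#4 0x9c→b19/s3 MISS; vc=[]
#5 0x2d→b5/s1 L1-HIT; vc=[]
#6 0x2b→b5/s1 L1-HIT; vc=[]
#7 0x29→b5/s1 L1-HIT; vc=[]
#8 0x2b→b5/s1 L1-HIT; vc=[]
#9 0x98→b19/s3 L1-HIT; vc=[]
#10 0xcc→b25/s1 MISS; vc=[5]
#11 0x2f→b5/s1 VC-HIT; vc=[25]
#12 0x99→b19/s3 L1-HIT; vc=[25]
#13 0xc8→b25/s1 VC-HIT; vc=[5]
#14 0x68→b13/s1 MISS; vc=[5,25]
#15 0x2f→b5/s1 VC-HIT; vc=[13,25]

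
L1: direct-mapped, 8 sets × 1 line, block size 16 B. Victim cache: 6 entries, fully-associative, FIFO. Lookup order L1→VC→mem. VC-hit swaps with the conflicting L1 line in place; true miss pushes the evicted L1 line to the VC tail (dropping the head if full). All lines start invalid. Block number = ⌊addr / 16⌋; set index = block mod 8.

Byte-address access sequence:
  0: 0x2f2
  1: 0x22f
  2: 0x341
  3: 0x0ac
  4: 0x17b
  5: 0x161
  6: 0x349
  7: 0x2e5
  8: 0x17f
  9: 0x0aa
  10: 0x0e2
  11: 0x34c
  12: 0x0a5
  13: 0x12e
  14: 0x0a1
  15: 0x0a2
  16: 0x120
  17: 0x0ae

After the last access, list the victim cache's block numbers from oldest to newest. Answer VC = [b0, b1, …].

VC = [34, 47, 22, 46, 18]

#0 0x2f2→b47/s7 MISS; vc=[]
#1 0x22f→b34/s2 MISS; vc=[]
#2 0x341→b52/s4 MISS; vc=[]
#3 0xac→b10/s2 MISS; vc=[34]
#4 0x17b→b23/s7 MISS; vc=[34,47]
#5 0x161→b22/s6 MISS; vc=[34,47]
#6 0x349→b52/s4 L1-HIT; vc=[34,47]
#7 0x2e5→b46/s6 MISS; vc=[34,47,22]
#8 0x17f→b23/s7 L1-HIT; vc=[34,47,22]
#9 0xaa→b10/s2 L1-HIT; vc=[34,47,22]
#10 0xe2→b14/s6 MISS; vc=[34,47,22,46]
#11 0x34c→b52/s4 L1-HIT; vc=[34,47,22,46]
#12 0xa5→b10/s2 L1-HIT; vc=[34,47,22,46]
#13 0x12e→b18/s2 MISS; vc=[34,47,22,46,10]
#14 0xa1→b10/s2 VC-HIT; vc=[34,47,22,46,18]
#15 0xa2→b10/s2 L1-HIT; vc=[34,47,22,46,18]
#16 0x120→b18/s2 VC-HIT; vc=[34,47,22,46,10]
#17 0xae→b10/s2 VC-HIT; vc=[34,47,22,46,18]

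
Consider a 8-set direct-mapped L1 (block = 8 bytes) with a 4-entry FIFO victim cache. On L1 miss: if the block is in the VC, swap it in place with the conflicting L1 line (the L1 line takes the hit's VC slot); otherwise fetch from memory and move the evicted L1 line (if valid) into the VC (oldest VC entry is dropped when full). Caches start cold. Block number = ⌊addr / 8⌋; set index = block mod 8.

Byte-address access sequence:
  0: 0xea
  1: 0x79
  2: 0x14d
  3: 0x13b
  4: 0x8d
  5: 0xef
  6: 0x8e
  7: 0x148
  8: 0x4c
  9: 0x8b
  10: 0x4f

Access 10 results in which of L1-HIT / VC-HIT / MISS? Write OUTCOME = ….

  [0] addr=0xea blk=29 s=5: MISS | VC []
  [1] addr=0x79 blk=15 s=7: MISS | VC []
  [2] addr=0x14d blk=41 s=1: MISS | VC []
  [3] addr=0x13b blk=39 s=7: MISS | VC [15]
  [4] addr=0x8d blk=17 s=1: MISS | VC [15, 41]
  [5] addr=0xef blk=29 s=5: L1-HIT | VC [15, 41]
  [6] addr=0x8e blk=17 s=1: L1-HIT | VC [15, 41]
  [7] addr=0x148 blk=41 s=1: VC-HIT | VC [15, 17]
  [8] addr=0x4c blk=9 s=1: MISS | VC [15, 17, 41]
  [9] addr=0x8b blk=17 s=1: VC-HIT | VC [15, 9, 41]
  [10] addr=0x4f blk=9 s=1: VC-HIT | VC [15, 17, 41]

OUTCOME = VC-HIT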